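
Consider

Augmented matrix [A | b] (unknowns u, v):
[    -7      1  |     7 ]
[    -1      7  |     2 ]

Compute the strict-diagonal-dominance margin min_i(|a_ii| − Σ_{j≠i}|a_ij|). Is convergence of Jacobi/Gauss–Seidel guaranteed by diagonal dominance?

6

row 1: |-7| − (1) = 6
row 2: |7| − (1) = 6
minimum over rows = 6 → strictly diagonally dominant (convergence guaranteed)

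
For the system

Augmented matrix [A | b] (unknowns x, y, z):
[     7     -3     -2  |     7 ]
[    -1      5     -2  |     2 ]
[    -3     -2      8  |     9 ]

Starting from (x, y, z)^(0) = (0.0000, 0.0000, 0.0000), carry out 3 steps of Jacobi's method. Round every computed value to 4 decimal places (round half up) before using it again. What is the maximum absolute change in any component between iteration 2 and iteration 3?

0.4142

Iteration 1:
  x = (7 - (-3)·0.0000 - (-2)·0.0000) / (7) = 1.0000
  y = (2 - (-1)·0.0000 - (-2)·0.0000) / (5) = 0.4000
  z = (9 - (-3)·0.0000 - (-2)·0.0000) / (8) = 1.1250
Iteration 2:
  x = (7 - (-3)·0.4000 - (-2)·1.1250) / (7) = 1.4929
  y = (2 - (-1)·1.0000 - (-2)·1.1250) / (5) = 1.0500
  z = (9 - (-3)·1.0000 - (-2)·0.4000) / (8) = 1.6000
Iteration 3:
  x = (7 - (-3)·1.0500 - (-2)·1.6000) / (7) = 1.9071
  y = (2 - (-1)·1.4929 - (-2)·1.6000) / (5) = 1.3386
  z = (9 - (-3)·1.4929 - (-2)·1.0500) / (8) = 1.9473
Change: (0.4142, 0.2886, 0.3473) → max |·| = 0.4142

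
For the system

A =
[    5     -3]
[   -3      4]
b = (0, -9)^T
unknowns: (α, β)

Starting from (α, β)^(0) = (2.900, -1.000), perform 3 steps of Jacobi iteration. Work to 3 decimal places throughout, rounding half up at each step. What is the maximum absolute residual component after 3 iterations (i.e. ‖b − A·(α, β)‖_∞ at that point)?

4.724

Iteration 1:
  α = (0 - (-3)·-1.000) / (5) = -0.600
  β = (-9 - (-3)·2.900) / (4) = -0.075
Iteration 2:
  α = (0 - (-3)·-0.075) / (5) = -0.045
  β = (-9 - (-3)·-0.600) / (4) = -2.700
Iteration 3:
  α = (0 - (-3)·-2.700) / (5) = -1.620
  β = (-9 - (-3)·-0.045) / (4) = -2.284
Residual b − A·x = (1.248, -4.724); ∞-norm = 4.724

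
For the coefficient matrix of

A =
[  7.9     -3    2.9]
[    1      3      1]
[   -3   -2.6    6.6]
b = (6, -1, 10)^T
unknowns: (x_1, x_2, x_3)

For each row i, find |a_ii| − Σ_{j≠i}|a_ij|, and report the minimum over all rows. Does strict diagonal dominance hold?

row 1: |7.9| − (3+2.9) = 2
row 2: |3| − (1+1) = 1
row 3: |6.6| − (3+2.6) = 1
minimum over rows = 1 → strictly diagonally dominant (convergence guaranteed)

1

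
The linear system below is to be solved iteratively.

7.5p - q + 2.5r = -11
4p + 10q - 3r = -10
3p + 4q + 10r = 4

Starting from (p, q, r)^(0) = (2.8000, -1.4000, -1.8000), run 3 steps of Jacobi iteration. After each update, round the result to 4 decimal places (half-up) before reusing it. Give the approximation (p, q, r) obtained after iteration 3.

Iteration 1:
  p = (-11 - (-1)·-1.4000 - (2.5)·-1.8000) / (7.5) = -1.0533
  q = (-10 - (4)·2.8000 - (-3)·-1.8000) / (10) = -2.6600
  r = (4 - (3)·2.8000 - (4)·-1.4000) / (10) = 0.1200
Iteration 2:
  p = (-11 - (-1)·-2.6600 - (2.5)·0.1200) / (7.5) = -1.8613
  q = (-10 - (4)·-1.0533 - (-3)·0.1200) / (10) = -0.5427
  r = (4 - (3)·-1.0533 - (4)·-2.6600) / (10) = 1.7800
Iteration 3:
  p = (-11 - (-1)·-0.5427 - (2.5)·1.7800) / (7.5) = -2.1324
  q = (-10 - (4)·-1.8613 - (-3)·1.7800) / (10) = 0.2785
  r = (4 - (3)·-1.8613 - (4)·-0.5427) / (10) = 1.1755

(-2.1324, 0.2785, 1.1755)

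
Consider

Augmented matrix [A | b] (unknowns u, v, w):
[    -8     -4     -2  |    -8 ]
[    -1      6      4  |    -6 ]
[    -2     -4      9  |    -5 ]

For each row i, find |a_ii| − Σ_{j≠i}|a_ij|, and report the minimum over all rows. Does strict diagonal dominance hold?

row 1: |-8| − (4+2) = 2
row 2: |6| − (1+4) = 1
row 3: |9| − (2+4) = 3
minimum over rows = 1 → strictly diagonally dominant (convergence guaranteed)

1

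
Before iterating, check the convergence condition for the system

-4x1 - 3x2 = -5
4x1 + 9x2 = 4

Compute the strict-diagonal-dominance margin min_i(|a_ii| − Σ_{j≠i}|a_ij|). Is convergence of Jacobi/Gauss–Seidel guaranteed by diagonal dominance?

row 1: |-4| − (3) = 1
row 2: |9| − (4) = 5
minimum over rows = 1 → strictly diagonally dominant (convergence guaranteed)

1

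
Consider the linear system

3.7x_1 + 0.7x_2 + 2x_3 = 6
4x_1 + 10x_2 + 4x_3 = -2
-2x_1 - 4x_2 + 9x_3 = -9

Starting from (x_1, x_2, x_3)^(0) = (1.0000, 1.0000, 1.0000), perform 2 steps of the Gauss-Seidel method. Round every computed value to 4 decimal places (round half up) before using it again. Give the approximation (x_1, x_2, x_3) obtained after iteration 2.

Iteration 1:
  x_1 = (6 - (0.7)·1.0000 - (2)·1.0000) / (3.7) = 0.8919
  x_2 = (-2 - (4)·0.8919 - (4)·1.0000) / (10) = -0.9568
  x_3 = (-9 - (-2)·0.8919 - (-4)·-0.9568) / (9) = -1.2270
Iteration 2:
  x_1 = (6 - (0.7)·-0.9568 - (2)·-1.2270) / (3.7) = 2.4659
  x_2 = (-2 - (4)·2.4659 - (4)·-1.2270) / (10) = -0.6956
  x_3 = (-9 - (-2)·2.4659 - (-4)·-0.6956) / (9) = -0.7612

(2.4659, -0.6956, -0.7612)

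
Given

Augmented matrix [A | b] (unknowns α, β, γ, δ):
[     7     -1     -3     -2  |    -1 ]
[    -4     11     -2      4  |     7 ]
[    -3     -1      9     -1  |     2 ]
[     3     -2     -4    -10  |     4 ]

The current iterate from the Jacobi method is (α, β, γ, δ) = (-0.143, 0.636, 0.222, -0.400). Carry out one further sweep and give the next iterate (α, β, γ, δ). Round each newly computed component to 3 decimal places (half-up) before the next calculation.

One sweep:
  α = (-1 - (-1)·0.636 - (-3)·0.222 - (-2)·-0.400) / (7) = -0.071
  β = (7 - (-4)·-0.143 - (-2)·0.222 - (4)·-0.400) / (11) = 0.770
  γ = (2 - (-3)·-0.143 - (-1)·0.636 - (-1)·-0.400) / (9) = 0.201
  δ = (4 - (3)·-0.143 - (-2)·0.636 - (-4)·0.222) / (-10) = -0.659

(-0.071, 0.770, 0.201, -0.659)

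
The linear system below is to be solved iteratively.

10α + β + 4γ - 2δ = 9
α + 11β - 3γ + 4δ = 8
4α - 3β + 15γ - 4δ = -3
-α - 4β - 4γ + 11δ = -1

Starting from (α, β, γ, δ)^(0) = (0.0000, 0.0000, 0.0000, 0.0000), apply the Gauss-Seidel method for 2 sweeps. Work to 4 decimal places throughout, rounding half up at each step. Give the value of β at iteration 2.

0.5122

Iteration 1:
  α = (9 - (1)·0.0000 - (4)·0.0000 - (-2)·0.0000) / (10) = 0.9000
  β = (8 - (1)·0.9000 - (-3)·0.0000 - (4)·0.0000) / (11) = 0.6455
  γ = (-3 - (4)·0.9000 - (-3)·0.6455 - (-4)·0.0000) / (15) = -0.3109
  δ = (-1 - (-1)·0.9000 - (-4)·0.6455 - (-4)·-0.3109) / (11) = 0.1126
Iteration 2:
  α = (9 - (1)·0.6455 - (4)·-0.3109 - (-2)·0.1126) / (10) = 0.9823
  β = (8 - (1)·0.9823 - (-3)·-0.3109 - (4)·0.1126) / (11) = 0.5122
  γ = (-3 - (4)·0.9823 - (-3)·0.5122 - (-4)·0.1126) / (15) = -0.3295
  δ = (-1 - (-1)·0.9823 - (-4)·0.5122 - (-4)·-0.3295) / (11) = 0.0648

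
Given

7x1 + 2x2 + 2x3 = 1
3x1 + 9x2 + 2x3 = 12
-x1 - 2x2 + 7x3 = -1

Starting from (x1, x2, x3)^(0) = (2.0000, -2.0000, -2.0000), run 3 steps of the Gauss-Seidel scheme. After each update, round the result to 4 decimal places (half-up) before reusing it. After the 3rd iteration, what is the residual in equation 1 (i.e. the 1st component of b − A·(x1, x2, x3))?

Iteration 1:
  x1 = (1 - (2)·-2.0000 - (2)·-2.0000) / (7) = 1.2857
  x2 = (12 - (3)·1.2857 - (2)·-2.0000) / (9) = 1.3492
  x3 = (-1 - (-1)·1.2857 - (-2)·1.3492) / (7) = 0.4263
Iteration 2:
  x1 = (1 - (2)·1.3492 - (2)·0.4263) / (7) = -0.3644
  x2 = (12 - (3)·-0.3644 - (2)·0.4263) / (9) = 1.3601
  x3 = (-1 - (-1)·-0.3644 - (-2)·1.3601) / (7) = 0.1937
Iteration 3:
  x1 = (1 - (2)·1.3601 - (2)·0.1937) / (7) = -0.3011
  x2 = (12 - (3)·-0.3011 - (2)·0.1937) / (9) = 1.3907
  x3 = (-1 - (-1)·-0.3011 - (-2)·1.3907) / (7) = 0.2115
Residual b − A·x = (-0.0967, -0.0360, -0.0002)

-0.0967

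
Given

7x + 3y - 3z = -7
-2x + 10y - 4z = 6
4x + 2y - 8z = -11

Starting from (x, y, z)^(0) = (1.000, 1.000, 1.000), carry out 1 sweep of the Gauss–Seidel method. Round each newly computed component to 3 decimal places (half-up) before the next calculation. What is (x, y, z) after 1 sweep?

Iteration 1:
  x = (-7 - (3)·1.000 - (-3)·1.000) / (7) = -1.000
  y = (6 - (-2)·-1.000 - (-4)·1.000) / (10) = 0.800
  z = (-11 - (4)·-1.000 - (2)·0.800) / (-8) = 1.075

(-1.000, 0.800, 1.075)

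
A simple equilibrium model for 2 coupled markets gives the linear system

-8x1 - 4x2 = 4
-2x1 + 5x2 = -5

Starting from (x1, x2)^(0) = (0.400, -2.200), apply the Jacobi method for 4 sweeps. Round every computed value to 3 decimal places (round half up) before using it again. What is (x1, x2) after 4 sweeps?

Iteration 1:
  x1 = (4 - (-4)·-2.200) / (-8) = 0.600
  x2 = (-5 - (-2)·0.400) / (5) = -0.840
Iteration 2:
  x1 = (4 - (-4)·-0.840) / (-8) = -0.080
  x2 = (-5 - (-2)·0.600) / (5) = -0.760
Iteration 3:
  x1 = (4 - (-4)·-0.760) / (-8) = -0.120
  x2 = (-5 - (-2)·-0.080) / (5) = -1.032
Iteration 4:
  x1 = (4 - (-4)·-1.032) / (-8) = 0.016
  x2 = (-5 - (-2)·-0.120) / (5) = -1.048

(0.016, -1.048)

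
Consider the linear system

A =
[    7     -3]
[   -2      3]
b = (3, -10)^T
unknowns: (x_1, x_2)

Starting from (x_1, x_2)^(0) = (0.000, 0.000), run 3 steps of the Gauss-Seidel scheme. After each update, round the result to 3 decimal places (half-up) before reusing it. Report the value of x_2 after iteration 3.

-4.167

Iteration 1:
  x_1 = (3 - (-3)·0.000) / (7) = 0.429
  x_2 = (-10 - (-2)·0.429) / (3) = -3.047
Iteration 2:
  x_1 = (3 - (-3)·-3.047) / (7) = -0.877
  x_2 = (-10 - (-2)·-0.877) / (3) = -3.918
Iteration 3:
  x_1 = (3 - (-3)·-3.918) / (7) = -1.251
  x_2 = (-10 - (-2)·-1.251) / (3) = -4.167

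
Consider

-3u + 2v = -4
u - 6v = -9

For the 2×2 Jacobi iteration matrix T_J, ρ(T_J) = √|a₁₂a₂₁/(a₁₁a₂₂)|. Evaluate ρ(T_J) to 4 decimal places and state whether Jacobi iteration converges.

0.3333

a₁₂a₂₁/(a₁₁a₂₂) = (2)·(1) / ((-3)·(-6)) = 0.111111
ρ = √|0.111111| = √0.111111 = 0.3333
ρ < 1, so Jacobi converges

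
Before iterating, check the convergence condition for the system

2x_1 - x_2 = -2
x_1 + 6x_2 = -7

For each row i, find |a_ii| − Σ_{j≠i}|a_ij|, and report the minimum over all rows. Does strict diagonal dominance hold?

1

row 1: |2| − (1) = 1
row 2: |6| − (1) = 5
minimum over rows = 1 → strictly diagonally dominant (convergence guaranteed)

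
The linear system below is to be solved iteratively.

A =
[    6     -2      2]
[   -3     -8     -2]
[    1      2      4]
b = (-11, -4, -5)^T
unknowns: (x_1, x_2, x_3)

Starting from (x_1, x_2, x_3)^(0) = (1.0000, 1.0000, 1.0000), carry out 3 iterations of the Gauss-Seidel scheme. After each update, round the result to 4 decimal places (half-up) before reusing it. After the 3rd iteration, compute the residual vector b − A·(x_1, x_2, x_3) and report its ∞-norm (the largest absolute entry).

Iteration 1:
  x_1 = (-11 - (-2)·1.0000 - (2)·1.0000) / (6) = -1.8333
  x_2 = (-4 - (-3)·-1.8333 - (-2)·1.0000) / (-8) = 0.9375
  x_3 = (-5 - (1)·-1.8333 - (2)·0.9375) / (4) = -1.2604
Iteration 2:
  x_1 = (-11 - (-2)·0.9375 - (2)·-1.2604) / (6) = -1.1007
  x_2 = (-4 - (-3)·-1.1007 - (-2)·-1.2604) / (-8) = 1.2279
  x_3 = (-5 - (1)·-1.1007 - (2)·1.2279) / (4) = -1.5888
Iteration 3:
  x_1 = (-11 - (-2)·1.2279 - (2)·-1.5888) / (6) = -0.8944
  x_2 = (-4 - (-3)·-0.8944 - (-2)·-1.5888) / (-8) = 1.2326
  x_3 = (-5 - (1)·-0.8944 - (2)·1.2326) / (4) = -1.6427
Residual b − A·x = (0.1170, -0.1078, 0.0000); ∞-norm = 0.1170

0.1170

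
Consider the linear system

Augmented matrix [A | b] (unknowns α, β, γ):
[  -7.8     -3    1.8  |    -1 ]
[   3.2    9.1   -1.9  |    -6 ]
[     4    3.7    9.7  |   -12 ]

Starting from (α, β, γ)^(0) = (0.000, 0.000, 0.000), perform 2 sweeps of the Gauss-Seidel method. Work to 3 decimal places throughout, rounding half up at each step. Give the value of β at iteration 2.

-0.930

Iteration 1:
  α = (-1 - (-3)·0.000 - (1.8)·0.000) / (-7.8) = 0.128
  β = (-6 - (3.2)·0.128 - (-1.9)·0.000) / (9.1) = -0.704
  γ = (-12 - (4)·0.128 - (3.7)·-0.704) / (9.7) = -1.021
Iteration 2:
  α = (-1 - (-3)·-0.704 - (1.8)·-1.021) / (-7.8) = 0.163
  β = (-6 - (3.2)·0.163 - (-1.9)·-1.021) / (9.1) = -0.930
  γ = (-12 - (4)·0.163 - (3.7)·-0.930) / (9.7) = -0.950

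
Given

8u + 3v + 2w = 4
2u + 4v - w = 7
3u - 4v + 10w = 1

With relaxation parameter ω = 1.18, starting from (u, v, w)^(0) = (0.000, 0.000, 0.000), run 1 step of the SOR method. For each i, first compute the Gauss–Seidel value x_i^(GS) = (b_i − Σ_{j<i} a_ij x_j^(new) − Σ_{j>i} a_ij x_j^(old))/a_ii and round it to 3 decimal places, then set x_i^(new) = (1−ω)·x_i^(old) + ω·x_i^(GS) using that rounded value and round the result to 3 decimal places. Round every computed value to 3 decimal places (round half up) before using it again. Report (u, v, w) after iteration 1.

Iteration 1:
  u: GS value = (4 - (3)·0.000 - (2)·0.000) / (8) = 0.500;  u ← (1−ω)·0.000 + ω·0.500 = 0.590
  v: GS value = (7 - (2)·0.590 - (-1)·0.000) / (4) = 1.455;  v ← (1−ω)·0.000 + ω·1.455 = 1.717
  w: GS value = (1 - (3)·0.590 - (-4)·1.717) / (10) = 0.610;  w ← (1−ω)·0.000 + ω·0.610 = 0.720

(0.590, 1.717, 0.720)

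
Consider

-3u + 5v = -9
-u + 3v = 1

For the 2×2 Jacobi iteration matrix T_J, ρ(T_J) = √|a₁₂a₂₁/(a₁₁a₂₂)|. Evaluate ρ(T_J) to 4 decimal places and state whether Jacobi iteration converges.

0.7454

a₁₂a₂₁/(a₁₁a₂₂) = (5)·(-1) / ((-3)·(3)) = 0.555556
ρ = √|0.555556| = √0.555556 = 0.7454
ρ < 1, so Jacobi converges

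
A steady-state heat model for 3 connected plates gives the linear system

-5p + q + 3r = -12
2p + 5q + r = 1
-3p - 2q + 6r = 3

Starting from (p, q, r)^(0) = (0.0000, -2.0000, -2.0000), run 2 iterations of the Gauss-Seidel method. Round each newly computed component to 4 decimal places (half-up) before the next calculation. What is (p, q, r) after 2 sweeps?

(3.0520, -1.2195, 1.6195)

Iteration 1:
  p = (-12 - (1)·-2.0000 - (3)·-2.0000) / (-5) = 0.8000
  q = (1 - (2)·0.8000 - (1)·-2.0000) / (5) = 0.2800
  r = (3 - (-3)·0.8000 - (-2)·0.2800) / (6) = 0.9933
Iteration 2:
  p = (-12 - (1)·0.2800 - (3)·0.9933) / (-5) = 3.0520
  q = (1 - (2)·3.0520 - (1)·0.9933) / (5) = -1.2195
  r = (3 - (-3)·3.0520 - (-2)·-1.2195) / (6) = 1.6195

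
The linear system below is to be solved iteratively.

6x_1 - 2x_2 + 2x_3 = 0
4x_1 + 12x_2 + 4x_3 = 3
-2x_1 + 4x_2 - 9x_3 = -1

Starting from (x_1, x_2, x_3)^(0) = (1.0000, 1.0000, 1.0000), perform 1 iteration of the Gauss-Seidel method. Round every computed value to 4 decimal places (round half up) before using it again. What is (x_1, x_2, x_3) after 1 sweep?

Iteration 1:
  x_1 = (0 - (-2)·1.0000 - (2)·1.0000) / (6) = 0.0000
  x_2 = (3 - (4)·0.0000 - (4)·1.0000) / (12) = -0.0833
  x_3 = (-1 - (-2)·0.0000 - (4)·-0.0833) / (-9) = 0.0741

(0.0000, -0.0833, 0.0741)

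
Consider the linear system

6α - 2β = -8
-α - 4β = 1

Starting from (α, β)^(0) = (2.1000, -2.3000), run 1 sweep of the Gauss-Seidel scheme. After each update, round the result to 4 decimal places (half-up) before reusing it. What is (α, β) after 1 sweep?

Iteration 1:
  α = (-8 - (-2)·-2.3000) / (6) = -2.1000
  β = (1 - (-1)·-2.1000) / (-4) = 0.2750

(-2.1000, 0.2750)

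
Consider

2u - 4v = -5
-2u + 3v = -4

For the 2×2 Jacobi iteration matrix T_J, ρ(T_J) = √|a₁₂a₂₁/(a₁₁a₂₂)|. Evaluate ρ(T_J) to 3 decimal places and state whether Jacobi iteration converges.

1.155

a₁₂a₂₁/(a₁₁a₂₂) = (-4)·(-2) / ((2)·(3)) = 1.333333
ρ = √|1.333333| = √1.333333 = 1.155
ρ > 1, so Jacobi diverges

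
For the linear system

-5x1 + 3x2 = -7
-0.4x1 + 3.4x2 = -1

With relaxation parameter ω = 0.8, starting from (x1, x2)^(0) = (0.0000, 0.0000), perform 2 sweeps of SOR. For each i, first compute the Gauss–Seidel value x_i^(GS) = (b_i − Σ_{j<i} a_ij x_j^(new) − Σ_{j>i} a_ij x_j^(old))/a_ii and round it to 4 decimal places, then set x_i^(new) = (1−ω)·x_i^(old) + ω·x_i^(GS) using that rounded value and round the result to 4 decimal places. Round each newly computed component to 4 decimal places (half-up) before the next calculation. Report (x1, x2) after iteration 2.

(1.2817, -0.1406)

Iteration 1:
  x1: GS value = (-7 - (3)·0.0000) / (-5) = 1.4000;  x1 ← (1−ω)·0.0000 + ω·1.4000 = 1.1200
  x2: GS value = (-1 - (-0.4)·1.1200) / (3.4) = -0.1624;  x2 ← (1−ω)·0.0000 + ω·-0.1624 = -0.1299
Iteration 2:
  x1: GS value = (-7 - (3)·-0.1299) / (-5) = 1.3221;  x1 ← (1−ω)·1.1200 + ω·1.3221 = 1.2817
  x2: GS value = (-1 - (-0.4)·1.2817) / (3.4) = -0.1433;  x2 ← (1−ω)·-0.1299 + ω·-0.1433 = -0.1406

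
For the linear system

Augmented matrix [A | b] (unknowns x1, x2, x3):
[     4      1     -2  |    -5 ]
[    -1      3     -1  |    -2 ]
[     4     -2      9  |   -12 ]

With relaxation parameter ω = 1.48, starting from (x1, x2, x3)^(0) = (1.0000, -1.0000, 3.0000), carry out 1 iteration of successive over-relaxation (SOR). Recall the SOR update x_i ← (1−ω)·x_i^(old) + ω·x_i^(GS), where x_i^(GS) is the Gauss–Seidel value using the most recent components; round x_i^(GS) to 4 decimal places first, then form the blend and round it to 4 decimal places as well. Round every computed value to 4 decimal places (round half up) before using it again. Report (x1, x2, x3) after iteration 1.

Iteration 1:
  x1: GS value = (-5 - (1)·-1.0000 - (-2)·3.0000) / (4) = 0.5000;  x1 ← (1−ω)·1.0000 + ω·0.5000 = 0.2600
  x2: GS value = (-2 - (-1)·0.2600 - (-1)·3.0000) / (3) = 0.4200;  x2 ← (1−ω)·-1.0000 + ω·0.4200 = 1.1016
  x3: GS value = (-12 - (4)·0.2600 - (-2)·1.1016) / (9) = -1.2041;  x3 ← (1−ω)·3.0000 + ω·-1.2041 = -3.2221

(0.2600, 1.1016, -3.2221)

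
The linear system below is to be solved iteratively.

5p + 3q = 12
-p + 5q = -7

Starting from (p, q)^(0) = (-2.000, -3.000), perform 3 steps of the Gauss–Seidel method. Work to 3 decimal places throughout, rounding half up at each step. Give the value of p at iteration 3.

Iteration 1:
  p = (12 - (3)·-3.000) / (5) = 4.200
  q = (-7 - (-1)·4.200) / (5) = -0.560
Iteration 2:
  p = (12 - (3)·-0.560) / (5) = 2.736
  q = (-7 - (-1)·2.736) / (5) = -0.853
Iteration 3:
  p = (12 - (3)·-0.853) / (5) = 2.912
  q = (-7 - (-1)·2.912) / (5) = -0.818

2.912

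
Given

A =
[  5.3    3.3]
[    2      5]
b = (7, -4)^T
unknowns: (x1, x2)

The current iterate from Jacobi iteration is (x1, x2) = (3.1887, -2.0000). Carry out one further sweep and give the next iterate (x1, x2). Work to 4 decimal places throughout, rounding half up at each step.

(2.5660, -2.0755)

One sweep:
  x1 = (7 - (3.3)·-2.0000) / (5.3) = 2.5660
  x2 = (-4 - (2)·3.1887) / (5) = -2.0755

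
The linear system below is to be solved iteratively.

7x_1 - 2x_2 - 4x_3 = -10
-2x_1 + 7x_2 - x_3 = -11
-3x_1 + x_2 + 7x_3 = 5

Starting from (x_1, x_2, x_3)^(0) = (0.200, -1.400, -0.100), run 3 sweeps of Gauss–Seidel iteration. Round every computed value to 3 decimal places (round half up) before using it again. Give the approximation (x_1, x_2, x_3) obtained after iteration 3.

Iteration 1:
  x_1 = (-10 - (-2)·-1.400 - (-4)·-0.100) / (7) = -1.886
  x_2 = (-11 - (-2)·-1.886 - (-1)·-0.100) / (7) = -2.125
  x_3 = (5 - (-3)·-1.886 - (1)·-2.125) / (7) = 0.210
Iteration 2:
  x_1 = (-10 - (-2)·-2.125 - (-4)·0.210) / (7) = -1.916
  x_2 = (-11 - (-2)·-1.916 - (-1)·0.210) / (7) = -2.089
  x_3 = (5 - (-3)·-1.916 - (1)·-2.089) / (7) = 0.192
Iteration 3:
  x_1 = (-10 - (-2)·-2.089 - (-4)·0.192) / (7) = -1.916
  x_2 = (-11 - (-2)·-1.916 - (-1)·0.192) / (7) = -2.091
  x_3 = (5 - (-3)·-1.916 - (1)·-2.091) / (7) = 0.192

(-1.916, -2.091, 0.192)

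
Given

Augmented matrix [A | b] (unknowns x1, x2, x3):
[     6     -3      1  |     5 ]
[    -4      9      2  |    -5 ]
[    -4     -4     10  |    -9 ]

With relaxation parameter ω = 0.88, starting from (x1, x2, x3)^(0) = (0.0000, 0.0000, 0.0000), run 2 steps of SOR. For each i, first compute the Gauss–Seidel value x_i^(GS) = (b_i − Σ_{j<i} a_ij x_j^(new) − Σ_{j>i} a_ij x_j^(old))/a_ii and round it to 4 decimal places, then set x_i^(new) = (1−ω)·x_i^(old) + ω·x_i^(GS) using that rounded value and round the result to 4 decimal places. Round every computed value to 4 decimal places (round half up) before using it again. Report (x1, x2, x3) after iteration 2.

(0.8212, -0.0736, -0.6015)

Iteration 1:
  x1: GS value = (5 - (-3)·0.0000 - (1)·0.0000) / (6) = 0.8333;  x1 ← (1−ω)·0.0000 + ω·0.8333 = 0.7333
  x2: GS value = (-5 - (-4)·0.7333 - (2)·0.0000) / (9) = -0.2296;  x2 ← (1−ω)·0.0000 + ω·-0.2296 = -0.2020
  x3: GS value = (-9 - (-4)·0.7333 - (-4)·-0.2020) / (10) = -0.6875;  x3 ← (1−ω)·0.0000 + ω·-0.6875 = -0.6050
Iteration 2:
  x1: GS value = (5 - (-3)·-0.2020 - (1)·-0.6050) / (6) = 0.8332;  x1 ← (1−ω)·0.7333 + ω·0.8332 = 0.8212
  x2: GS value = (-5 - (-4)·0.8212 - (2)·-0.6050) / (9) = -0.0561;  x2 ← (1−ω)·-0.2020 + ω·-0.0561 = -0.0736
  x3: GS value = (-9 - (-4)·0.8212 - (-4)·-0.0736) / (10) = -0.6010;  x3 ← (1−ω)·-0.6050 + ω·-0.6010 = -0.6015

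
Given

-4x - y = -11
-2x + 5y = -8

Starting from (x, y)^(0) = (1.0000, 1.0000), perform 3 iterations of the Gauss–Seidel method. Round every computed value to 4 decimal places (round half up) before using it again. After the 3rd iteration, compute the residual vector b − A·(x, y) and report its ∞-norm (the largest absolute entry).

0.0160

Iteration 1:
  x = (-11 - (-1)·1.0000) / (-4) = 2.5000
  y = (-8 - (-2)·2.5000) / (5) = -0.6000
Iteration 2:
  x = (-11 - (-1)·-0.6000) / (-4) = 2.9000
  y = (-8 - (-2)·2.9000) / (5) = -0.4400
Iteration 3:
  x = (-11 - (-1)·-0.4400) / (-4) = 2.8600
  y = (-8 - (-2)·2.8600) / (5) = -0.4560
Residual b − A·x = (-0.0160, 0.0000); ∞-norm = 0.0160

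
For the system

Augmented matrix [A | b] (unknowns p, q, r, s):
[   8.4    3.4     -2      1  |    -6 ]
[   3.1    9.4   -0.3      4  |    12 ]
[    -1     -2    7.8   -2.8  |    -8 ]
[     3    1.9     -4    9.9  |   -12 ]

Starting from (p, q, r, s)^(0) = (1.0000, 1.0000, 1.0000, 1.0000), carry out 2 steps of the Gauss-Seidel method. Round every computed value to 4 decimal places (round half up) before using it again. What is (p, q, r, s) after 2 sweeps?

(-1.1612, 2.2132, -1.0871, -1.7242)

Iteration 1:
  p = (-6 - (3.4)·1.0000 - (-2)·1.0000 - (1)·1.0000) / (8.4) = -1.0000
  q = (12 - (3.1)·-1.0000 - (-0.3)·1.0000 - (4)·1.0000) / (9.4) = 1.2128
  r = (-8 - (-1)·-1.0000 - (-2)·1.2128 - (-2.8)·1.0000) / (7.8) = -0.4839
  s = (-12 - (3)·-1.0000 - (1.9)·1.2128 - (-4)·-0.4839) / (9.9) = -1.3374
Iteration 2:
  p = (-6 - (3.4)·1.2128 - (-2)·-0.4839 - (1)·-1.3374) / (8.4) = -1.1612
  q = (12 - (3.1)·-1.1612 - (-0.3)·-0.4839 - (4)·-1.3374) / (9.4) = 2.2132
  r = (-8 - (-1)·-1.1612 - (-2)·2.2132 - (-2.8)·-1.3374) / (7.8) = -1.0871
  s = (-12 - (3)·-1.1612 - (1.9)·2.2132 - (-4)·-1.0871) / (9.9) = -1.7242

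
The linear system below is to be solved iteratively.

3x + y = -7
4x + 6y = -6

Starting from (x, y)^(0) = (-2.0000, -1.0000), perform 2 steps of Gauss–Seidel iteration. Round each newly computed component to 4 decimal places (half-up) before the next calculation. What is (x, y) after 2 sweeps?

Iteration 1:
  x = (-7 - (1)·-1.0000) / (3) = -2.0000
  y = (-6 - (4)·-2.0000) / (6) = 0.3333
Iteration 2:
  x = (-7 - (1)·0.3333) / (3) = -2.4444
  y = (-6 - (4)·-2.4444) / (6) = 0.6296

(-2.4444, 0.6296)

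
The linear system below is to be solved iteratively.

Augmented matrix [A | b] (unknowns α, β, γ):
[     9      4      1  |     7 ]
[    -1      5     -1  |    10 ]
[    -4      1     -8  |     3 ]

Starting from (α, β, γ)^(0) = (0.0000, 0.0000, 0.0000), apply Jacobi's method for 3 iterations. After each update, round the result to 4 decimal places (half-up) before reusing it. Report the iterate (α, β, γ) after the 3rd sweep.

(-0.0898, 1.8833, -0.0802)

Iteration 1:
  α = (7 - (4)·0.0000 - (1)·0.0000) / (9) = 0.7778
  β = (10 - (-1)·0.0000 - (-1)·0.0000) / (5) = 2.0000
  γ = (3 - (-4)·0.0000 - (1)·0.0000) / (-8) = -0.3750
Iteration 2:
  α = (7 - (4)·2.0000 - (1)·-0.3750) / (9) = -0.0694
  β = (10 - (-1)·0.7778 - (-1)·-0.3750) / (5) = 2.0806
  γ = (3 - (-4)·0.7778 - (1)·2.0000) / (-8) = -0.5139
Iteration 3:
  α = (7 - (4)·2.0806 - (1)·-0.5139) / (9) = -0.0898
  β = (10 - (-1)·-0.0694 - (-1)·-0.5139) / (5) = 1.8833
  γ = (3 - (-4)·-0.0694 - (1)·2.0806) / (-8) = -0.0802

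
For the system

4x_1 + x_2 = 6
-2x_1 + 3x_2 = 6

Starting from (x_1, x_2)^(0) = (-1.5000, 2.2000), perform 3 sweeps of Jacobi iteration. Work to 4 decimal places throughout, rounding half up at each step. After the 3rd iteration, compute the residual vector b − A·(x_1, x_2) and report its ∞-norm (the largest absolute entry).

Iteration 1:
  x_1 = (6 - (1)·2.2000) / (4) = 0.9500
  x_2 = (6 - (-2)·-1.5000) / (3) = 1.0000
Iteration 2:
  x_1 = (6 - (1)·1.0000) / (4) = 1.2500
  x_2 = (6 - (-2)·0.9500) / (3) = 2.6333
Iteration 3:
  x_1 = (6 - (1)·2.6333) / (4) = 0.8417
  x_2 = (6 - (-2)·1.2500) / (3) = 2.8333
Residual b − A·x = (-0.2001, -0.8165); ∞-norm = 0.8165

0.8165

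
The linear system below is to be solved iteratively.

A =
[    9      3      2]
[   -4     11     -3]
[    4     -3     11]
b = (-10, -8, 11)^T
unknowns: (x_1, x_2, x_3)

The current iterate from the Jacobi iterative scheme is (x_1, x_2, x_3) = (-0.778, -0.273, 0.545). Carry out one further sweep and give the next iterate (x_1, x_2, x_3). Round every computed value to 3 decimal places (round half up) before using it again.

(-1.141, -0.862, 1.208)

One sweep:
  x_1 = (-10 - (3)·-0.273 - (2)·0.545) / (9) = -1.141
  x_2 = (-8 - (-4)·-0.778 - (-3)·0.545) / (11) = -0.862
  x_3 = (11 - (4)·-0.778 - (-3)·-0.273) / (11) = 1.208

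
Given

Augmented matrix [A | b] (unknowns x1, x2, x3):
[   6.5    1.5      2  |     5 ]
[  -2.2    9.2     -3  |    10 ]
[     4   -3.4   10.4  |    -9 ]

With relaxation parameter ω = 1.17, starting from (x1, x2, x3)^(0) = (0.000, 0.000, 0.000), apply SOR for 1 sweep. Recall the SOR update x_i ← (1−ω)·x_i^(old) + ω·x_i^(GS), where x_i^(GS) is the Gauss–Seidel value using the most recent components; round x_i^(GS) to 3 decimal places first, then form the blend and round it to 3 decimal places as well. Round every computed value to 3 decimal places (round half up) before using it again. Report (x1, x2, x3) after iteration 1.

Iteration 1:
  x1: GS value = (5 - (1.5)·0.000 - (2)·0.000) / (6.5) = 0.769;  x1 ← (1−ω)·0.000 + ω·0.769 = 0.900
  x2: GS value = (10 - (-2.2)·0.900 - (-3)·0.000) / (9.2) = 1.302;  x2 ← (1−ω)·0.000 + ω·1.302 = 1.523
  x3: GS value = (-9 - (4)·0.900 - (-3.4)·1.523) / (10.4) = -0.714;  x3 ← (1−ω)·0.000 + ω·-0.714 = -0.835

(0.900, 1.523, -0.835)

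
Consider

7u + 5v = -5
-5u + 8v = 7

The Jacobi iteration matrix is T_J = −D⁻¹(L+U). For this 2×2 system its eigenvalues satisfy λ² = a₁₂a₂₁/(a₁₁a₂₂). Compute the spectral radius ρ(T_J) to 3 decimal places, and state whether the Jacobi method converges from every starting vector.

a₁₂a₂₁/(a₁₁a₂₂) = (5)·(-5) / ((7)·(8)) = -0.446429
ρ = √|-0.446429| = √0.446429 = 0.668
ρ < 1, so Jacobi converges

0.668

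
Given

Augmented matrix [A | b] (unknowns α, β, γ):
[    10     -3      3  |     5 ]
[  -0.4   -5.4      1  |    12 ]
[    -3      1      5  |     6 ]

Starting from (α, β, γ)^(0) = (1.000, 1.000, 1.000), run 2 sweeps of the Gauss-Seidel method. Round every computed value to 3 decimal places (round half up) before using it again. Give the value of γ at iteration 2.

1.145

Iteration 1:
  α = (5 - (-3)·1.000 - (3)·1.000) / (10) = 0.500
  β = (12 - (-0.4)·0.500 - (1)·1.000) / (-5.4) = -2.074
  γ = (6 - (-3)·0.500 - (1)·-2.074) / (5) = 1.915
Iteration 2:
  α = (5 - (-3)·-2.074 - (3)·1.915) / (10) = -0.697
  β = (12 - (-0.4)·-0.697 - (1)·1.915) / (-5.4) = -1.816
  γ = (6 - (-3)·-0.697 - (1)·-1.816) / (5) = 1.145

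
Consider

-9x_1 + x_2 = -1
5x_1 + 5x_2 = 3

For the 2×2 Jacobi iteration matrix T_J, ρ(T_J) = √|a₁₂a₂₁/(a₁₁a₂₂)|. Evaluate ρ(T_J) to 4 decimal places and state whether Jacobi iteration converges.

a₁₂a₂₁/(a₁₁a₂₂) = (1)·(5) / ((-9)·(5)) = -0.111111
ρ = √|-0.111111| = √0.111111 = 0.3333
ρ < 1, so Jacobi converges

0.3333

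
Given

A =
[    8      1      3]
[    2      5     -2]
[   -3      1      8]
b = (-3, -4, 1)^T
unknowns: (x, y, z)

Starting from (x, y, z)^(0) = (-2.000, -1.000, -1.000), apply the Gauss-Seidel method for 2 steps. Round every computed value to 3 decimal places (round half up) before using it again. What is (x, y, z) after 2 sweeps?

Iteration 1:
  x = (-3 - (1)·-1.000 - (3)·-1.000) / (8) = 0.125
  y = (-4 - (2)·0.125 - (-2)·-1.000) / (5) = -1.250
  z = (1 - (-3)·0.125 - (1)·-1.250) / (8) = 0.328
Iteration 2:
  x = (-3 - (1)·-1.250 - (3)·0.328) / (8) = -0.342
  y = (-4 - (2)·-0.342 - (-2)·0.328) / (5) = -0.532
  z = (1 - (-3)·-0.342 - (1)·-0.532) / (8) = 0.063

(-0.342, -0.532, 0.063)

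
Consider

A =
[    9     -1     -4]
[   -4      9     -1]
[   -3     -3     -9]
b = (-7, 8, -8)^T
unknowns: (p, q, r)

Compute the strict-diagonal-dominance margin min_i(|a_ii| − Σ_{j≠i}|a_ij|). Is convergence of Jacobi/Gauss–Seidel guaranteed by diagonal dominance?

row 1: |9| − (1+4) = 4
row 2: |9| − (4+1) = 4
row 3: |-9| − (3+3) = 3
minimum over rows = 3 → strictly diagonally dominant (convergence guaranteed)

3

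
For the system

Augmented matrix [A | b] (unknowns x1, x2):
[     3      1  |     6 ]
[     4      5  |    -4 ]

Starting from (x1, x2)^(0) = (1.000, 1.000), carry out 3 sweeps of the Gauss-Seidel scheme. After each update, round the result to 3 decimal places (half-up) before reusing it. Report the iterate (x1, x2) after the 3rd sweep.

(2.990, -3.192)

Iteration 1:
  x1 = (6 - (1)·1.000) / (3) = 1.667
  x2 = (-4 - (4)·1.667) / (5) = -2.134
Iteration 2:
  x1 = (6 - (1)·-2.134) / (3) = 2.711
  x2 = (-4 - (4)·2.711) / (5) = -2.969
Iteration 3:
  x1 = (6 - (1)·-2.969) / (3) = 2.990
  x2 = (-4 - (4)·2.990) / (5) = -3.192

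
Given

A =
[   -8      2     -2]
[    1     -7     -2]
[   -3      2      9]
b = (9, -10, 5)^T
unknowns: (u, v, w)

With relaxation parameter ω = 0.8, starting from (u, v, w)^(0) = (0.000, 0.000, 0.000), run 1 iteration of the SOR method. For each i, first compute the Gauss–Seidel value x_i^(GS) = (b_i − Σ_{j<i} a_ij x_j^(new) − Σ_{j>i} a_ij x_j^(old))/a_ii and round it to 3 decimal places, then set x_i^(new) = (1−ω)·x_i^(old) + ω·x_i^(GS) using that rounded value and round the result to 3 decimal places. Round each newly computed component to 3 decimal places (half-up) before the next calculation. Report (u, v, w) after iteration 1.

(-0.900, 1.040, 0.019)

Iteration 1:
  u: GS value = (9 - (2)·0.000 - (-2)·0.000) / (-8) = -1.125;  u ← (1−ω)·0.000 + ω·-1.125 = -0.900
  v: GS value = (-10 - (1)·-0.900 - (-2)·0.000) / (-7) = 1.300;  v ← (1−ω)·0.000 + ω·1.300 = 1.040
  w: GS value = (5 - (-3)·-0.900 - (2)·1.040) / (9) = 0.024;  w ← (1−ω)·0.000 + ω·0.024 = 0.019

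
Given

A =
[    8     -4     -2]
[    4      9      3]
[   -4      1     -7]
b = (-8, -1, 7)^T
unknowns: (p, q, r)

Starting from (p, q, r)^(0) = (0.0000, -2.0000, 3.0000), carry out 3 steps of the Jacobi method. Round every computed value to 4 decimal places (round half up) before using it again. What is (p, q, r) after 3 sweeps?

Iteration 1:
  p = (-8 - (-4)·-2.0000 - (-2)·3.0000) / (8) = -1.2500
  q = (-1 - (4)·0.0000 - (3)·3.0000) / (9) = -1.1111
  r = (7 - (-4)·0.0000 - (1)·-2.0000) / (-7) = -1.2857
Iteration 2:
  p = (-8 - (-4)·-1.1111 - (-2)·-1.2857) / (8) = -1.8770
  q = (-1 - (4)·-1.2500 - (3)·-1.2857) / (9) = 0.8730
  r = (7 - (-4)·-1.2500 - (1)·-1.1111) / (-7) = -0.4444
Iteration 3:
  p = (-8 - (-4)·0.8730 - (-2)·-0.4444) / (8) = -0.6746
  q = (-1 - (4)·-1.8770 - (3)·-0.4444) / (9) = 0.8712
  r = (7 - (-4)·-1.8770 - (1)·0.8730) / (-7) = 0.1973

(-0.6746, 0.8712, 0.1973)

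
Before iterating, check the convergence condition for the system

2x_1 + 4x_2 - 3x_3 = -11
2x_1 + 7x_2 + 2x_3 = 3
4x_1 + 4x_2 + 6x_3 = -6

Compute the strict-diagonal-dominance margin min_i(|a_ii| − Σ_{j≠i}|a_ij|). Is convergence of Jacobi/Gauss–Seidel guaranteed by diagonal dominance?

-5

row 1: |2| − (4+3) = -5
row 2: |7| − (2+2) = 3
row 3: |6| − (4+4) = -2
minimum over rows = -5 → not strictly diagonally dominant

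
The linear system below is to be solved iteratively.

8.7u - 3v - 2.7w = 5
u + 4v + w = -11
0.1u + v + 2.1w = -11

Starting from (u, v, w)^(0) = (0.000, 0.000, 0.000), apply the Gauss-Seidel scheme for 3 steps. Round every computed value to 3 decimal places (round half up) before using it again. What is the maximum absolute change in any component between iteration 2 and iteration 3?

Iteration 1:
  u = (5 - (-3)·0.000 - (-2.7)·0.000) / (8.7) = 0.575
  v = (-11 - (1)·0.575 - (1)·0.000) / (4) = -2.894
  w = (-11 - (0.1)·0.575 - (1)·-2.894) / (2.1) = -3.887
Iteration 2:
  u = (5 - (-3)·-2.894 - (-2.7)·-3.887) / (8.7) = -1.630
  v = (-11 - (1)·-1.630 - (1)·-3.887) / (4) = -1.371
  w = (-11 - (0.1)·-1.630 - (1)·-1.371) / (2.1) = -4.508
Iteration 3:
  u = (5 - (-3)·-1.371 - (-2.7)·-4.508) / (8.7) = -1.297
  v = (-11 - (1)·-1.297 - (1)·-4.508) / (4) = -1.299
  w = (-11 - (0.1)·-1.297 - (1)·-1.299) / (2.1) = -4.558
Change: (0.333, 0.072, -0.050) → max |·| = 0.333

0.333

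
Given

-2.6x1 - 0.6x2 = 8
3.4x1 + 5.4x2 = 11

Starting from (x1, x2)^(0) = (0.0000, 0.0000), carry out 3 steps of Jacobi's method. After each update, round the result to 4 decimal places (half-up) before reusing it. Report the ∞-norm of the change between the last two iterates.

0.4471

Iteration 1:
  x1 = (8 - (-0.6)·0.0000) / (-2.6) = -3.0769
  x2 = (11 - (3.4)·0.0000) / (5.4) = 2.0370
Iteration 2:
  x1 = (8 - (-0.6)·2.0370) / (-2.6) = -3.5470
  x2 = (11 - (3.4)·-3.0769) / (5.4) = 3.9743
Iteration 3:
  x1 = (8 - (-0.6)·3.9743) / (-2.6) = -3.9941
  x2 = (11 - (3.4)·-3.5470) / (5.4) = 4.2703
Change: (-0.4471, 0.2960) → max |·| = 0.4471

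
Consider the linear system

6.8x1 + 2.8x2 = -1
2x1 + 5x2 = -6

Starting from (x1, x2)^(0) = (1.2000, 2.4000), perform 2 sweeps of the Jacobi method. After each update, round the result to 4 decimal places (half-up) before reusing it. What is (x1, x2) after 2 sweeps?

Iteration 1:
  x1 = (-1 - (2.8)·2.4000) / (6.8) = -1.1353
  x2 = (-6 - (2)·1.2000) / (5) = -1.6800
Iteration 2:
  x1 = (-1 - (2.8)·-1.6800) / (6.8) = 0.5447
  x2 = (-6 - (2)·-1.1353) / (5) = -0.7459

(0.5447, -0.7459)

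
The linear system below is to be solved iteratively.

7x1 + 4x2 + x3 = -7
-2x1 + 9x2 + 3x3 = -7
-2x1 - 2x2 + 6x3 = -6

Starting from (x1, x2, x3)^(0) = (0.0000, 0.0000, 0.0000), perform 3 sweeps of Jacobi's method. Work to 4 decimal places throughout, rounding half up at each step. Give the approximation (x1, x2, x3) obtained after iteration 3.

(-0.3915, -0.3386, -1.3598)

Iteration 1:
  x1 = (-7 - (4)·0.0000 - (1)·0.0000) / (7) = -1.0000
  x2 = (-7 - (-2)·0.0000 - (3)·0.0000) / (9) = -0.7778
  x3 = (-6 - (-2)·0.0000 - (-2)·0.0000) / (6) = -1.0000
Iteration 2:
  x1 = (-7 - (4)·-0.7778 - (1)·-1.0000) / (7) = -0.4127
  x2 = (-7 - (-2)·-1.0000 - (3)·-1.0000) / (9) = -0.6667
  x3 = (-6 - (-2)·-1.0000 - (-2)·-0.7778) / (6) = -1.5926
Iteration 3:
  x1 = (-7 - (4)·-0.6667 - (1)·-1.5926) / (7) = -0.3915
  x2 = (-7 - (-2)·-0.4127 - (3)·-1.5926) / (9) = -0.3386
  x3 = (-6 - (-2)·-0.4127 - (-2)·-0.6667) / (6) = -1.3598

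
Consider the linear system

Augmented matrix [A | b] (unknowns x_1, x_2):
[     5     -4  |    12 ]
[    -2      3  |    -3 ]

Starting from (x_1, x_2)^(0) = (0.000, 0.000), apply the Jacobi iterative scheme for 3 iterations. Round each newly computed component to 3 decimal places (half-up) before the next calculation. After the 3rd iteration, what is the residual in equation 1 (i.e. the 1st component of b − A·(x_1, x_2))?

Iteration 1:
  x_1 = (12 - (-4)·0.000) / (5) = 2.400
  x_2 = (-3 - (-2)·0.000) / (3) = -1.000
Iteration 2:
  x_1 = (12 - (-4)·-1.000) / (5) = 1.600
  x_2 = (-3 - (-2)·2.400) / (3) = 0.600
Iteration 3:
  x_1 = (12 - (-4)·0.600) / (5) = 2.880
  x_2 = (-3 - (-2)·1.600) / (3) = 0.067
Residual b − A·x = (-2.132, 2.559)

-2.132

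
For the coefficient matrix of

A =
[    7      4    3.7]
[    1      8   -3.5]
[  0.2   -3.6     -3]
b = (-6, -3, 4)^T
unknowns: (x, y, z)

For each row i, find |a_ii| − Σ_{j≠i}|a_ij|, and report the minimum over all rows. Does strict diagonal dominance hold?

-0.8

row 1: |7| − (4+3.7) = -0.7
row 2: |8| − (1+3.5) = 3.5
row 3: |-3| − (0.2+3.6) = -0.8
minimum over rows = -0.8 → not strictly diagonally dominant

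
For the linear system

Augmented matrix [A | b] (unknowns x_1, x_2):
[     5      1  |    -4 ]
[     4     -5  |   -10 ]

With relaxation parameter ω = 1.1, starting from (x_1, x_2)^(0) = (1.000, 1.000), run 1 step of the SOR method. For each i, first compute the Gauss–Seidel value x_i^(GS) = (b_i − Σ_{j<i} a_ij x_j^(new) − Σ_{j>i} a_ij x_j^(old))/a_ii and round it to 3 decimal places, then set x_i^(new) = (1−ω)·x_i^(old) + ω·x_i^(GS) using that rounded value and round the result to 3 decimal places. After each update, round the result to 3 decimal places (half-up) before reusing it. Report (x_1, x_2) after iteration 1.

(-1.200, 1.044)

Iteration 1:
  x_1: GS value = (-4 - (1)·1.000) / (5) = -1.000;  x_1 ← (1−ω)·1.000 + ω·-1.000 = -1.200
  x_2: GS value = (-10 - (4)·-1.200) / (-5) = 1.040;  x_2 ← (1−ω)·1.000 + ω·1.040 = 1.044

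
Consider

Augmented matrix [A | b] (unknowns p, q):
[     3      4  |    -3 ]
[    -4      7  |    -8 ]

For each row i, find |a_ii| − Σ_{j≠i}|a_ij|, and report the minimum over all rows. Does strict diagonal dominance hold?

row 1: |3| − (4) = -1
row 2: |7| − (4) = 3
minimum over rows = -1 → not strictly diagonally dominant

-1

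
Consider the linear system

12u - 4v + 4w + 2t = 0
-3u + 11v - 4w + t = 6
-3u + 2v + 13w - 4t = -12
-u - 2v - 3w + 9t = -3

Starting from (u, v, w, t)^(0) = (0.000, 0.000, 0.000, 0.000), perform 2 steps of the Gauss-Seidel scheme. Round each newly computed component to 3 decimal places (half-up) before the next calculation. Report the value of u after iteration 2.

0.609

Iteration 1:
  u = (0 - (-4)·0.000 - (4)·0.000 - (2)·0.000) / (12) = 0.000
  v = (6 - (-3)·0.000 - (-4)·0.000 - (1)·0.000) / (11) = 0.545
  w = (-12 - (-3)·0.000 - (2)·0.545 - (-4)·0.000) / (13) = -1.007
  t = (-3 - (-1)·0.000 - (-2)·0.545 - (-3)·-1.007) / (9) = -0.548
Iteration 2:
  u = (0 - (-4)·0.545 - (4)·-1.007 - (2)·-0.548) / (12) = 0.609
  v = (6 - (-3)·0.609 - (-4)·-1.007 - (1)·-0.548) / (11) = 0.395
  w = (-12 - (-3)·0.609 - (2)·0.395 - (-4)·-0.548) / (13) = -1.012
  t = (-3 - (-1)·0.609 - (-2)·0.395 - (-3)·-1.012) / (9) = -0.515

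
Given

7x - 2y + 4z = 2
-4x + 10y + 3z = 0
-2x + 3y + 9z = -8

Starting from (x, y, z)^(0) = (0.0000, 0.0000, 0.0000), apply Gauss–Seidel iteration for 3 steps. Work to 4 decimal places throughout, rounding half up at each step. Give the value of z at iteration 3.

Iteration 1:
  x = (2 - (-2)·0.0000 - (4)·0.0000) / (7) = 0.2857
  y = (0 - (-4)·0.2857 - (3)·0.0000) / (10) = 0.1143
  z = (-8 - (-2)·0.2857 - (3)·0.1143) / (9) = -0.8635
Iteration 2:
  x = (2 - (-2)·0.1143 - (4)·-0.8635) / (7) = 0.8118
  y = (0 - (-4)·0.8118 - (3)·-0.8635) / (10) = 0.5838
  z = (-8 - (-2)·0.8118 - (3)·0.5838) / (9) = -0.9031
Iteration 3:
  x = (2 - (-2)·0.5838 - (4)·-0.9031) / (7) = 0.9686
  y = (0 - (-4)·0.9686 - (3)·-0.9031) / (10) = 0.6584
  z = (-8 - (-2)·0.9686 - (3)·0.6584) / (9) = -0.8931

-0.8931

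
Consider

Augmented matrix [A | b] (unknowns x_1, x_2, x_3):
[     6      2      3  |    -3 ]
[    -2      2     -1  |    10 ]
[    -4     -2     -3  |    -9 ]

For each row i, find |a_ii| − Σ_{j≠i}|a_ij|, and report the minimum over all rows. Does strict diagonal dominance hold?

-3

row 1: |6| − (2+3) = 1
row 2: |2| − (2+1) = -1
row 3: |-3| − (4+2) = -3
minimum over rows = -3 → not strictly diagonally dominant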